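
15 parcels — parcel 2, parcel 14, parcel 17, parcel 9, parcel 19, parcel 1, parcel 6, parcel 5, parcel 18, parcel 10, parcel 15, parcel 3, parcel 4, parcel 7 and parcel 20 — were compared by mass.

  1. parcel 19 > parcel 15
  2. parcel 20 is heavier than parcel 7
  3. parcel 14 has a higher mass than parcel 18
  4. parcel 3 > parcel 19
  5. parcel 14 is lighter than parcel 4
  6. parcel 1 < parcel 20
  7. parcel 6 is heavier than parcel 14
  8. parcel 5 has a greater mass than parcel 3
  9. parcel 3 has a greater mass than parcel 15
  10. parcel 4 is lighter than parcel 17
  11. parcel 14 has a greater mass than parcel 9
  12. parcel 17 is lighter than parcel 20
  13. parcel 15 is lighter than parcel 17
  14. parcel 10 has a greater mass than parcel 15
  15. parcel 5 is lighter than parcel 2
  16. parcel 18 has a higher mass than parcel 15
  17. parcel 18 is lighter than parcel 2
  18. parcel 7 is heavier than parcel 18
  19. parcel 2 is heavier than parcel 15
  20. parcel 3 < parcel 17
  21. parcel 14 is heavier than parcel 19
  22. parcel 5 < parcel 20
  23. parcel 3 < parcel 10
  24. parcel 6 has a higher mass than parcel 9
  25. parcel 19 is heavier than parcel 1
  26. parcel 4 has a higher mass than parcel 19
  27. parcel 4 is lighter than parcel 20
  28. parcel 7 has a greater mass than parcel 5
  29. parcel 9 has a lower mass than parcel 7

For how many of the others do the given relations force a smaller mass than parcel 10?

4

The elements the relations force below parcel 10 are parcel 15, parcel 1, parcel 19, parcel 3 — no chain reaches any other.
That is 4.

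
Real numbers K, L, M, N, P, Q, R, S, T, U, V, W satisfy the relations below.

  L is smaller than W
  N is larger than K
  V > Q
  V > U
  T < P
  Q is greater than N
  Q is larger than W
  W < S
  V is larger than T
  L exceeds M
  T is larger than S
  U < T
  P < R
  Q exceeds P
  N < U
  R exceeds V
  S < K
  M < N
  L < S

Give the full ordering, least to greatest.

Nothing is placed below M, so it is least; from there M < L; L < W; W < S; S < K; K < N; N < U; U < T; T < P; P < Q; Q < V; V < R, each given directly.

M < L < W < S < K < N < U < T < P < Q < V < R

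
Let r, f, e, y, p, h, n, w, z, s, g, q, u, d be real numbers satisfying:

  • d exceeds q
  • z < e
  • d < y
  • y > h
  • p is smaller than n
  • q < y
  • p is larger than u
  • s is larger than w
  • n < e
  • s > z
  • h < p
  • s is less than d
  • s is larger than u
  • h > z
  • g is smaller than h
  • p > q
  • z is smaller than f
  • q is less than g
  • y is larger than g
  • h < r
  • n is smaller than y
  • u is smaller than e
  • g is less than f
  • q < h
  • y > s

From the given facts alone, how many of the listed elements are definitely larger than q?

9

Directly above q: g, h, p, d, y.
One step further: r, f, n (8 so far).
One step further: e (9 so far).
Nothing else is reachable above q; 9 in all.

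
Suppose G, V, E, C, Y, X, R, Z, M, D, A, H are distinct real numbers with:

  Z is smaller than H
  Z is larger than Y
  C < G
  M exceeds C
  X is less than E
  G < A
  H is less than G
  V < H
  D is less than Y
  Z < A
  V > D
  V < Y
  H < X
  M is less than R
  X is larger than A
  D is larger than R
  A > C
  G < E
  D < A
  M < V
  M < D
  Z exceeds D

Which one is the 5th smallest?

V

The consecutive relations fix a unique order: C < M < R < D < V < Y < Z < H < G < A < X < E.
Counting 5 from the smallest end gives V.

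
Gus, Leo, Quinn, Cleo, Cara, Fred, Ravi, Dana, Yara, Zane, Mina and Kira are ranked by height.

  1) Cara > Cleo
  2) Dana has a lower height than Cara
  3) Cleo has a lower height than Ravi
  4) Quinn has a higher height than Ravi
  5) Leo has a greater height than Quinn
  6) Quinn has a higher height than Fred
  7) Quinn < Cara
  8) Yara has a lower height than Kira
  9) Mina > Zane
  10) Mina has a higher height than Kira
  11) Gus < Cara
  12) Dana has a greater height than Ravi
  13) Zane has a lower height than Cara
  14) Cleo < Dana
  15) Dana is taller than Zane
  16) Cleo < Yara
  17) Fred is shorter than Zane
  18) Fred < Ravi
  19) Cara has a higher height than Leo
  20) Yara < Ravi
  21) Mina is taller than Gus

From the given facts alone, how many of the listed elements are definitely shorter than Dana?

From Dana the given relations immediately reach Cleo, Ravi, Zane.
From those, Yara, Fred — 5 in total.
Nothing else is reachable below Dana; 5 in all.

5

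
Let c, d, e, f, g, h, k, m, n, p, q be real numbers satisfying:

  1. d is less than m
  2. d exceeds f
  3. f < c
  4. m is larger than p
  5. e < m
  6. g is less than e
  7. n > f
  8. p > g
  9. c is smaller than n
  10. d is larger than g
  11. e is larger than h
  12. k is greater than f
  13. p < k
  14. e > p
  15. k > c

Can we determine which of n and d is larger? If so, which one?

Following every chain through d: above d we get m; below d we get f, g.
n is not reached, and no chain runs the other way from n to d.
So the given relations leave the order of d and n undetermined.

undetermined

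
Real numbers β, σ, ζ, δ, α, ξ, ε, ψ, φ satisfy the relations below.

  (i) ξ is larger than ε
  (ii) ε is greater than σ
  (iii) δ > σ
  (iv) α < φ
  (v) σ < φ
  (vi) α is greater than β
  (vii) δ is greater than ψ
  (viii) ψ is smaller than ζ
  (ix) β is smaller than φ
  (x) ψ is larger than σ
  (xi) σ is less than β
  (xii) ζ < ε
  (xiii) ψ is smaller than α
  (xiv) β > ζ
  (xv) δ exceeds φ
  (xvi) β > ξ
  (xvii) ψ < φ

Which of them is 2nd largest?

Chaining the given pairs: σ < ψ < ζ < ε < ξ < β < α < φ < δ.
The 2nd largest is φ.

φ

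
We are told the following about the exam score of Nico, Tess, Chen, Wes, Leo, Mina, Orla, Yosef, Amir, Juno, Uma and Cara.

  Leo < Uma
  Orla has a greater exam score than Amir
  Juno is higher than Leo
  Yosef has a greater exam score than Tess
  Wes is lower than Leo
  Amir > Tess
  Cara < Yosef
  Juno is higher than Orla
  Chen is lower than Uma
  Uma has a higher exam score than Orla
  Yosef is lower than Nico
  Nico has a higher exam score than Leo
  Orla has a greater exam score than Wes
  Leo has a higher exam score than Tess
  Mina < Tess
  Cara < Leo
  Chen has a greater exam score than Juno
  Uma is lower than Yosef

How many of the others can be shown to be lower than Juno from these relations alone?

7

The elements the relations force below Juno are Wes, Mina, Tess, Cara, Amir, Orla, Leo — no chain reaches any other.
That is 7.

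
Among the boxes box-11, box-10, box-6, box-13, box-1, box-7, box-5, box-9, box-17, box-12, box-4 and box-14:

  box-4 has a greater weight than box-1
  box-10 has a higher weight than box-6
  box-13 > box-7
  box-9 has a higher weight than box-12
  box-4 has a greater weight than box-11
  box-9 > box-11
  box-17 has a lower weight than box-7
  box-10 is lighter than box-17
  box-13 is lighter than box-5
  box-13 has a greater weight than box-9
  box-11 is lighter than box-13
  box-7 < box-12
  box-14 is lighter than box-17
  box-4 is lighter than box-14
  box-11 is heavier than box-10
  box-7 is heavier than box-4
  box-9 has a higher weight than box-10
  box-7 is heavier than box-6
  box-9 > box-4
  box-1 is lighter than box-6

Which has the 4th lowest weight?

Piecing the relations together gives one ordering: box-1 < box-6 < box-10 < box-11 < box-4 < box-14 < box-17 < box-7 < box-12 < box-9 < box-13 < box-5.
The 4th smallest is box-11.

box-11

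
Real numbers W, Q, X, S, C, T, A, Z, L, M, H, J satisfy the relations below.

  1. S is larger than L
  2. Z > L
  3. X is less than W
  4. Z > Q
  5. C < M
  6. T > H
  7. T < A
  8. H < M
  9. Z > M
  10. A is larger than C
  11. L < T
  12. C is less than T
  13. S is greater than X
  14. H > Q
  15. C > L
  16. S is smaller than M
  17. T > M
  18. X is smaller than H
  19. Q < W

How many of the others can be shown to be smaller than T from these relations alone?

7

The elements the relations force below T are X, Q, L, S, H, C, M — no chain reaches any other.
That is 7.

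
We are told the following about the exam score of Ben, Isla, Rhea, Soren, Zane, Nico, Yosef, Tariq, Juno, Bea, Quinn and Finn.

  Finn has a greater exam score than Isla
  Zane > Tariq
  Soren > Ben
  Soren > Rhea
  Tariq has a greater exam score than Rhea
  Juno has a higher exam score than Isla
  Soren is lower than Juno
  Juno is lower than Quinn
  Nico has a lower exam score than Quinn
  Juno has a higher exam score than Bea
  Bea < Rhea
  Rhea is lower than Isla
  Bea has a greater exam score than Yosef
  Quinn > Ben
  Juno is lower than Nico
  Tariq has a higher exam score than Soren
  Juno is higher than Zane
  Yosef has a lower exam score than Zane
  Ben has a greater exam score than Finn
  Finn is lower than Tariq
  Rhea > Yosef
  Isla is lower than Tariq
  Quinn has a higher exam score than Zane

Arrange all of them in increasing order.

Yosef < Bea < Rhea < Isla < Finn < Ben < Soren < Tariq < Zane < Juno < Nico < Quinn

The consecutive links are each given: Yosef < Bea; Bea < Rhea; Rhea < Isla; Isla < Finn; Finn < Ben; Ben < Soren; Soren < Tariq; Tariq < Zane; Zane < Juno; Juno < Nico; Nico < Quinn.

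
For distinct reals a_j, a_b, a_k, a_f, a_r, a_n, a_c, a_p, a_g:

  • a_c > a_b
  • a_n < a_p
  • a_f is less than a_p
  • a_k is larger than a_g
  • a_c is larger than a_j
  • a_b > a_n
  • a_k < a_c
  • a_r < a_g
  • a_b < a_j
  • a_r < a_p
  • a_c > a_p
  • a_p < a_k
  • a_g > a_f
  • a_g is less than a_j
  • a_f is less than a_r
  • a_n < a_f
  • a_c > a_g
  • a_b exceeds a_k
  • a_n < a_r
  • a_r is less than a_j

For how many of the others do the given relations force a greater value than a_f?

7

The elements the relations force above a_f are a_r, a_g, a_p, a_k, a_b, a_j, a_c — no chain reaches any other.
That is 7.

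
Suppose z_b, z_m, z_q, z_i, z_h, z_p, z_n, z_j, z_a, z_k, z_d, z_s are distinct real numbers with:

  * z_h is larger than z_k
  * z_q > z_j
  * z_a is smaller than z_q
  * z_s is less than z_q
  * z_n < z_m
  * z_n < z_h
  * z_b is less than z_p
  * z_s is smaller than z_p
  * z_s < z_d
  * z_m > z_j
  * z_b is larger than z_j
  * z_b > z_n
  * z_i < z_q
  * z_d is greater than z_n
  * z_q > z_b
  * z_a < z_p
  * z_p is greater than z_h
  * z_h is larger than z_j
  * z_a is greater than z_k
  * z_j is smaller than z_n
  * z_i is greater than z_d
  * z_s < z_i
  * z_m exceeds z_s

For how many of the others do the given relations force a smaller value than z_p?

7

Directly below z_p: z_s, z_b, z_a, z_h.
One step further: z_k, z_j, z_n (7 so far).
Nothing else is reachable below z_p; 7 in all.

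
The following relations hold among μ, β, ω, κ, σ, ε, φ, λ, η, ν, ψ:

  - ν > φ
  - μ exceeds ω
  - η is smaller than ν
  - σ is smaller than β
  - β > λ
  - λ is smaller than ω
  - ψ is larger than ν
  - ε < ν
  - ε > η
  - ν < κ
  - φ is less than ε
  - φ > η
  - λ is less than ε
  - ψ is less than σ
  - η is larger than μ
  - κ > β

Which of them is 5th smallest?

Piecing the relations together gives one ordering: λ < ω < μ < η < φ < ε < ν < ψ < σ < β < κ.
Counting 5 from the smallest end gives φ.

φ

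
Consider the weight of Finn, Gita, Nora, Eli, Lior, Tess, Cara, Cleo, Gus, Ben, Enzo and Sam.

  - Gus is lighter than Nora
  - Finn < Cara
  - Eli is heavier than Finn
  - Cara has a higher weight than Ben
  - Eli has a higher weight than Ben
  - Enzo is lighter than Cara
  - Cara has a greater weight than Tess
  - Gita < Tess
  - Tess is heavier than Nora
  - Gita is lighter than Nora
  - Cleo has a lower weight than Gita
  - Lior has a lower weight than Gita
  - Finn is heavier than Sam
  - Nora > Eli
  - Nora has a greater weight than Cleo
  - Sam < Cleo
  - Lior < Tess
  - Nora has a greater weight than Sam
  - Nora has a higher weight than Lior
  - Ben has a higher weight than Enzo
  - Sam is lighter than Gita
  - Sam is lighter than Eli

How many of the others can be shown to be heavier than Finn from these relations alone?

4

The elements the relations force above Finn are Eli, Nora, Tess, Cara — no chain reaches any other.
That is 4.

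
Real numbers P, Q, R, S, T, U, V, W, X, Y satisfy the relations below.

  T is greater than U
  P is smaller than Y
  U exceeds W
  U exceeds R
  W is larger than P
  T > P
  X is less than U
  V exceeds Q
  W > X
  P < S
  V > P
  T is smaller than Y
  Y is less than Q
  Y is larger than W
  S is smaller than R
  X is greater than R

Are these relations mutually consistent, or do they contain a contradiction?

The single ordering P < S < R < X < W < U < T < Y < Q < V satisfies every listed relation, so no contradiction arises.

consistent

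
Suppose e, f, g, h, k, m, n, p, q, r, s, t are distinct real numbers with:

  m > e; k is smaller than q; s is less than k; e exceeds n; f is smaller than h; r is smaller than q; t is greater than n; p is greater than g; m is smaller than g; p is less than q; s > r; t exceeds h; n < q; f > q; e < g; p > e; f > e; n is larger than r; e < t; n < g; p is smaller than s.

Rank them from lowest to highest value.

r < n < e < m < g < p < s < k < q < f < h < t

Each adjacent pair is fixed by a given relation: r < n; n < e; e < m; m < g; g < p; p < s; s < k; k < q; q < f; f < h; h < t. Chaining them end to end gives the full order.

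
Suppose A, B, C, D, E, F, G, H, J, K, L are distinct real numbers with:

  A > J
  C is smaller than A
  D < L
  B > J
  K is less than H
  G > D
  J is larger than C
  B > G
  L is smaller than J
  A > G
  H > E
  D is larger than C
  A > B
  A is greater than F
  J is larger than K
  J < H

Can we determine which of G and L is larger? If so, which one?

Following every chain through L: above L we get J, H, B, A; below L we get C, D.
G is not reached, and no chain runs the other way from G to L.
So the given relations leave the order of L and G undetermined.

undetermined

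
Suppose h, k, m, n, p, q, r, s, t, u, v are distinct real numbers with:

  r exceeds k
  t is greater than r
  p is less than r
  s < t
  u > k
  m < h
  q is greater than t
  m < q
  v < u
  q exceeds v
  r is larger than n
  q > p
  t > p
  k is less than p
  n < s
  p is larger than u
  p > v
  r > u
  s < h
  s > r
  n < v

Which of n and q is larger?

The relevant relations are n < v; v < u; u < p; p < r; r < s; s < t; t < q.
Together: n < v < u < p < r < s < t < q.
So n < q; q is the larger of the two.

q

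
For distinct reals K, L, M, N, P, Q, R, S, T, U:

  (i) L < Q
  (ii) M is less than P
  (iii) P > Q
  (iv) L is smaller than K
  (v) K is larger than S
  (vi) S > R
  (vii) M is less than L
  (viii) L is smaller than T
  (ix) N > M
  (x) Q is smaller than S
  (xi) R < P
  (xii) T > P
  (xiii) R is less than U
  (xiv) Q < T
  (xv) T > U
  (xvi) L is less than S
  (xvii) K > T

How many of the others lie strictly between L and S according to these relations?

1

Chaining upward from L reaches: Q, P, T, K.
Chaining downward from S reaches: R, M, Q.
Strictly between L and S are those in both lists: Q — 1 element.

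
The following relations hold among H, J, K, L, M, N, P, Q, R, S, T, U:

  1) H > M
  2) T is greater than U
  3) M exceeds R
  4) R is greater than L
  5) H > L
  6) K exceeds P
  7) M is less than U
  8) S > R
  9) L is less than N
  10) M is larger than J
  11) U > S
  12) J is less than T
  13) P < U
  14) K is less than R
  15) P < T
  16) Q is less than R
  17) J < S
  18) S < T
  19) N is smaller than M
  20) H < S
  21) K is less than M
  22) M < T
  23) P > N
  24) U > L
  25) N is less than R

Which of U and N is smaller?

N < P and P < K give N < K.
Then K < R extends the chain to R.
Then R < M extends the chain to M.
Then M < H extends the chain to H.
With H < S: N < P < K < R < M < H < S.
With S < U: N < P < K < R < M < H < S < U.
So N < U; N is the smaller of the two.

N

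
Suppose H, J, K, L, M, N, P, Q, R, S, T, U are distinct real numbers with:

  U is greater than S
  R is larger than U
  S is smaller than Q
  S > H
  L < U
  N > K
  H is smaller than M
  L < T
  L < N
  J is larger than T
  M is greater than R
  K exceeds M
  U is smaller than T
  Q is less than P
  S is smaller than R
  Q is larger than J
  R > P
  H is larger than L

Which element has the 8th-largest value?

T

The consecutive relations fix a unique order: L < H < S < U < T < J < Q < P < R < M < K < N.
Counting 8 from the largest end gives T.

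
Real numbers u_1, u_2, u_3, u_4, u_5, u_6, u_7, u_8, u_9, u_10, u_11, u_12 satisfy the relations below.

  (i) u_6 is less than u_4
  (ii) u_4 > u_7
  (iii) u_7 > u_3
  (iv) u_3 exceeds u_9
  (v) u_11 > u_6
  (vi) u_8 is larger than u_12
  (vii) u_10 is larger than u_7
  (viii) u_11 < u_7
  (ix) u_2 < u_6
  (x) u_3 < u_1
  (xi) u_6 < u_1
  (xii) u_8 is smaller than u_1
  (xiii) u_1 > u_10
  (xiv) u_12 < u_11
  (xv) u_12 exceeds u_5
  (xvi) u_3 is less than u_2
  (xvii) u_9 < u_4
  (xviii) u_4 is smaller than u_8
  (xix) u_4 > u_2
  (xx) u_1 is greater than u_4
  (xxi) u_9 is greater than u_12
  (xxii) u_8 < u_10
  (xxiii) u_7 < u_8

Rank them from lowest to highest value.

u_5 < u_12 < u_9 < u_3 < u_2 < u_6 < u_11 < u_7 < u_4 < u_8 < u_10 < u_1

The consecutive links are each given: u_5 < u_12; u_12 < u_9; u_9 < u_3; u_3 < u_2; u_2 < u_6; u_6 < u_11; u_11 < u_7; u_7 < u_4; u_4 < u_8; u_8 < u_10; u_10 < u_1.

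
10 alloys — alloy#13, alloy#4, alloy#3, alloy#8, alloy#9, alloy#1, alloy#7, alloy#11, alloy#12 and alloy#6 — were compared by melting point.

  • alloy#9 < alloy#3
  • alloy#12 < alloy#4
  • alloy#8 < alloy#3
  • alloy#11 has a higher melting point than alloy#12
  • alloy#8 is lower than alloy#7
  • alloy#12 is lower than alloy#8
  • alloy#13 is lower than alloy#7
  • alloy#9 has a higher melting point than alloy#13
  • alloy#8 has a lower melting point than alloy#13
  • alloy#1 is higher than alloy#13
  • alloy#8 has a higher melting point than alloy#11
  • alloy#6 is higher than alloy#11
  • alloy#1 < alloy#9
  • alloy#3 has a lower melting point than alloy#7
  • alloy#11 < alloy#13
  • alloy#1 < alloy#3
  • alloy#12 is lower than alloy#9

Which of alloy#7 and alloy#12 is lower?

alloy#12

The relevant relations are alloy#12 < alloy#11; alloy#11 < alloy#8; alloy#8 < alloy#13; alloy#13 < alloy#1; alloy#1 < alloy#9; alloy#9 < alloy#3; alloy#3 < alloy#7.
Together: alloy#12 < alloy#11 < alloy#8 < alloy#13 < alloy#1 < alloy#9 < alloy#3 < alloy#7.
So alloy#12 < alloy#7; alloy#12 is the lower of the two.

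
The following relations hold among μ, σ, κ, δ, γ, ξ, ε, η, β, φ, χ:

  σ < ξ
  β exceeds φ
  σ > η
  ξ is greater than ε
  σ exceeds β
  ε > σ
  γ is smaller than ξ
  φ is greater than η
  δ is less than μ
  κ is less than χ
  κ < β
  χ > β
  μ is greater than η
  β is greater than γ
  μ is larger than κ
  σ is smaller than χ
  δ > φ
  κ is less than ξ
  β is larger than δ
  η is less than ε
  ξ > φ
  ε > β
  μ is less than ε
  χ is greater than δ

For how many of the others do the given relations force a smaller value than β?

5

Directly below β: φ, γ, κ, δ.
One step further: η (5 so far).
No other element is forced below β by the given relations, so the count is 5.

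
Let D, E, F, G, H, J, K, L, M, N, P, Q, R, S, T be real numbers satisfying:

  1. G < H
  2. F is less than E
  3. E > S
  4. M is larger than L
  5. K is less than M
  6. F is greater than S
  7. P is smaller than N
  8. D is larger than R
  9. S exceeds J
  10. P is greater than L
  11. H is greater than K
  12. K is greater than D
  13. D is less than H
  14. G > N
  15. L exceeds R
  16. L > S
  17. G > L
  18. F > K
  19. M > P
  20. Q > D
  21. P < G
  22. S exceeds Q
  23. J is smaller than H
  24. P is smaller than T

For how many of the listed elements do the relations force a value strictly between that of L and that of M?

1

Chaining upward from L reaches: P, T, N, G, H.
Chaining downward from M reaches: R, J, D, Q, S, P, K.
Strictly between L and M are those in both lists: P — 1 element.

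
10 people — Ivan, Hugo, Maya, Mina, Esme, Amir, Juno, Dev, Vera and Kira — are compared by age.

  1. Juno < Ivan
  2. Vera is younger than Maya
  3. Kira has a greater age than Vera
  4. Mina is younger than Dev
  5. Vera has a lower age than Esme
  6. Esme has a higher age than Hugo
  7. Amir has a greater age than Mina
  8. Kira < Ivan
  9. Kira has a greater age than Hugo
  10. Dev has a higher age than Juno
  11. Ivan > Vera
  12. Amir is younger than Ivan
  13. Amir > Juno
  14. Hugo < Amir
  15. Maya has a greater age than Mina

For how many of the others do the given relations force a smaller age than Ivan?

From Ivan the given relations immediately reach Vera, Kira, Juno, Amir.
From those, Hugo, Mina — 6 in total.
Nothing else is reachable below Ivan; 6 in all.

6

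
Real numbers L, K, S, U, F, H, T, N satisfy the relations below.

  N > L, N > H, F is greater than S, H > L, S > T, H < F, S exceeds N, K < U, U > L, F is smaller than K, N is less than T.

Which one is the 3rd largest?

Chaining the given pairs: L < H < N < T < S < F < K < U.
Counting 3 from the largest end gives F.

F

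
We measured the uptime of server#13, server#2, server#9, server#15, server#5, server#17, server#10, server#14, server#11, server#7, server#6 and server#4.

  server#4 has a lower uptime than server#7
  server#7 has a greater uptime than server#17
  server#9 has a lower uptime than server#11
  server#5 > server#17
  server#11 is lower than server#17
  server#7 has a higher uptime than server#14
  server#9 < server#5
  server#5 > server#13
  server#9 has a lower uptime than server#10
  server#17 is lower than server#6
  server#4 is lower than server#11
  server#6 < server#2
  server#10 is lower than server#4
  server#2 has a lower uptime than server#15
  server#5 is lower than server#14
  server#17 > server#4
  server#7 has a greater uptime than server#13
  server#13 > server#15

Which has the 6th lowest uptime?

The consecutive relations fix a unique order: server#9 < server#10 < server#4 < server#11 < server#17 < server#6 < server#2 < server#15 < server#13 < server#5 < server#14 < server#7.
The 6th smallest is server#6.

server#6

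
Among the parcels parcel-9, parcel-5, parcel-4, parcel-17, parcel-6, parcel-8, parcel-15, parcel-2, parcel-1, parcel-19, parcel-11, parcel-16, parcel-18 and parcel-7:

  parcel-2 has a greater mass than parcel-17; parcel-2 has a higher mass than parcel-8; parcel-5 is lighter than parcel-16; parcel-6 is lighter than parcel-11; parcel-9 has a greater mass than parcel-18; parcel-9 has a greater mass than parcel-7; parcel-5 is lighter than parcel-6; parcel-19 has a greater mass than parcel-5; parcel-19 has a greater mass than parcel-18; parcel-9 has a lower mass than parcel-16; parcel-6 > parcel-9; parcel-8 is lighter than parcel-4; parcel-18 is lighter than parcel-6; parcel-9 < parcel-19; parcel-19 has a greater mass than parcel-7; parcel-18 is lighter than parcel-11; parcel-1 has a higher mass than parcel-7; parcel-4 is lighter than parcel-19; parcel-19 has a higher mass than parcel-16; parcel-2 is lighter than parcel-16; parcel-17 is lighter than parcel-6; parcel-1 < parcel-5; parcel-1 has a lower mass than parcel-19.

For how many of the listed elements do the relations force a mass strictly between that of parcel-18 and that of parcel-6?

1

The relations place parcel-18 below parcel-6. An element lies strictly between them when it is forced above parcel-18 and also forced below parcel-6.
Above parcel-18: {parcel-9, parcel-16, parcel-11, parcel-19}. Below parcel-6: {parcel-7, parcel-17, parcel-1, parcel-5, parcel-9}.
Intersection: {parcel-9} — 1.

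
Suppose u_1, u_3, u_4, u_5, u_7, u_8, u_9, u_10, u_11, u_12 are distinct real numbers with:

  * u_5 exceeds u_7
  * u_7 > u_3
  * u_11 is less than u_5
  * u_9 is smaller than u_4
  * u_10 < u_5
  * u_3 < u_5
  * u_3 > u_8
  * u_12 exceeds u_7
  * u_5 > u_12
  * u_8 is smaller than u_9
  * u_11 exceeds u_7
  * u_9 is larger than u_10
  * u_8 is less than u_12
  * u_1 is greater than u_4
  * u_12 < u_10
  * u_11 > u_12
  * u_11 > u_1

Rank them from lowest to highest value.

Each adjacent pair is fixed by a given relation: u_8 < u_3; u_3 < u_7; u_7 < u_12; u_12 < u_10; u_10 < u_9; u_9 < u_4; u_4 < u_1; u_1 < u_11; u_11 < u_5. Chaining them end to end gives the full order.

u_8 < u_3 < u_7 < u_12 < u_10 < u_9 < u_4 < u_1 < u_11 < u_5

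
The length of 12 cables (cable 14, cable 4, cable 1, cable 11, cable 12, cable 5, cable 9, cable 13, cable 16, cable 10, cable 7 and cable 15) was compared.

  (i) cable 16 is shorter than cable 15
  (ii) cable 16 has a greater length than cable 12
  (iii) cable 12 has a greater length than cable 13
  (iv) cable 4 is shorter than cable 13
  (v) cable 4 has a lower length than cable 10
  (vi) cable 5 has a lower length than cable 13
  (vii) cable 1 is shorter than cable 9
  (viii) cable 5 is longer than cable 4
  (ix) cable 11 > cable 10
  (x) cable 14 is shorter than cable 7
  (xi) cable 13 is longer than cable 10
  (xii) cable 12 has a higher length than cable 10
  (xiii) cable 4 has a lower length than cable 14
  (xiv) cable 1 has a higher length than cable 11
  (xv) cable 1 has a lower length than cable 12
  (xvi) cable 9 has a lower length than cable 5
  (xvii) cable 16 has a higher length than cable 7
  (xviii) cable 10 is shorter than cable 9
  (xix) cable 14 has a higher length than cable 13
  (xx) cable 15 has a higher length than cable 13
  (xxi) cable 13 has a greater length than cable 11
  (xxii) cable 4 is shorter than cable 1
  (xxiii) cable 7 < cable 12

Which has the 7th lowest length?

The consecutive relations fix a unique order: cable 4 < cable 10 < cable 11 < cable 1 < cable 9 < cable 5 < cable 13 < cable 14 < cable 7 < cable 12 < cable 16 < cable 15.
Counting 7 from the smallest end gives cable 13.

cable 13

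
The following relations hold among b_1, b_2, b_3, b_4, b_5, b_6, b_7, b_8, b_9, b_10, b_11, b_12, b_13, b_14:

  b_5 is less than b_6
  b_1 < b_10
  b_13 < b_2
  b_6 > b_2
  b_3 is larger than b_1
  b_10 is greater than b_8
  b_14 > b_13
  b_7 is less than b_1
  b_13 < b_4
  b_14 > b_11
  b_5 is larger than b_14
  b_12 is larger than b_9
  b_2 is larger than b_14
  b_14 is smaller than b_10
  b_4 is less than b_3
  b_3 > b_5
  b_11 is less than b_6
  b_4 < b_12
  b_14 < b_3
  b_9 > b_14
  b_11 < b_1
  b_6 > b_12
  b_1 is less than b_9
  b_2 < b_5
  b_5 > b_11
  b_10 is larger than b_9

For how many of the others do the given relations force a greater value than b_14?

Directly above b_14: b_9, b_2, b_5, b_10, b_3.
One step further: b_12, b_6 (7 so far).
No other element is forced above b_14 by the given relations, so the count is 7.

7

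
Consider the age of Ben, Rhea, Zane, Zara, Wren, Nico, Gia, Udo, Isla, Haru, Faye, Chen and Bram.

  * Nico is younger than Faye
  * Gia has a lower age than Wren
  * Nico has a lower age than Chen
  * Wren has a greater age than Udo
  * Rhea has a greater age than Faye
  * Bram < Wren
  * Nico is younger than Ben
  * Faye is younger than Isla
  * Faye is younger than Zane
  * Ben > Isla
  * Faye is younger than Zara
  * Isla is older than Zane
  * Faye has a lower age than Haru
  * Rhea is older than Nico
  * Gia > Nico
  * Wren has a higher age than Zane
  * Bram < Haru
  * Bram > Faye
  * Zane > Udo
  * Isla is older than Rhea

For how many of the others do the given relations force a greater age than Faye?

The elements the relations force above Faye are Zara, Rhea, Zane, Bram, Wren, Haru, Isla, Ben — no chain reaches any other.
That is 8.

8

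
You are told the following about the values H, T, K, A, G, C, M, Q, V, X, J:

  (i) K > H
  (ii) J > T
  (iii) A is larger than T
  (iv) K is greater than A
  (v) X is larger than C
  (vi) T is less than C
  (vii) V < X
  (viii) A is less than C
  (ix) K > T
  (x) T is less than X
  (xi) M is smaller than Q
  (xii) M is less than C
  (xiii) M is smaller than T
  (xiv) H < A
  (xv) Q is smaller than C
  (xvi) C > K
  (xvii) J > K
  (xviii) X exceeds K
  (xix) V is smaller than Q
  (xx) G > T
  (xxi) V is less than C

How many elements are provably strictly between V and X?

The relations place V below X. An element lies strictly between them when it is forced above V and also forced below X.
Above V: {Q, C}. Below X: {H, M, T, A, Q, K, C}.
Intersection: {Q, C} — 2.

2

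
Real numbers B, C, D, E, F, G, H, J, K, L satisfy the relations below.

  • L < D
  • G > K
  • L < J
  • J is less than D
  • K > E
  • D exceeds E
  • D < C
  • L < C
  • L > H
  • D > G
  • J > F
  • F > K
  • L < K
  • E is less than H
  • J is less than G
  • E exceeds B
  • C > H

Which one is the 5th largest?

F

Piecing the relations together gives one ordering: B < E < H < L < K < F < J < G < D < C.
Counting 5 from the largest end gives F.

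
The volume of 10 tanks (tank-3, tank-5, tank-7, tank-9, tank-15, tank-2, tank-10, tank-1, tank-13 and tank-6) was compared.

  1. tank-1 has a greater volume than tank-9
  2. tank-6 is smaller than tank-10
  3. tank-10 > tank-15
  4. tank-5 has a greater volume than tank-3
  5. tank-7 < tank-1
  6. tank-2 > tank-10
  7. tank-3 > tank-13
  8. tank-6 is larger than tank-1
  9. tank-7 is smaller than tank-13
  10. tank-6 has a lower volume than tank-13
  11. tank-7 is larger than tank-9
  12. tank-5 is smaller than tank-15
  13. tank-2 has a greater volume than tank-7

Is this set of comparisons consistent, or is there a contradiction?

Every relation is compatible with tank-9 < tank-7 < tank-1 < tank-6 < tank-13 < tank-3 < tank-5 < tank-15 < tank-10 < tank-2; the set is consistent.

consistent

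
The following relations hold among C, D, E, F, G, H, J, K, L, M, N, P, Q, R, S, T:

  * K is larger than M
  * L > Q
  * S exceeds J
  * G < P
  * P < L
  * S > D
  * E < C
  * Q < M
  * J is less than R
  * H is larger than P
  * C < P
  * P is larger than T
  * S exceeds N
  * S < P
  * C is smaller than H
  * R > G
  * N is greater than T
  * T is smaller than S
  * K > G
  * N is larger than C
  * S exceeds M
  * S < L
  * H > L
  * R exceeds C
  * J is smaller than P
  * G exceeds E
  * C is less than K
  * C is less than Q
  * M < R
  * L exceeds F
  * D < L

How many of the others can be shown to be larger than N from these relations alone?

4

The elements the relations force above N are S, P, L, H — no chain reaches any other.
That is 4.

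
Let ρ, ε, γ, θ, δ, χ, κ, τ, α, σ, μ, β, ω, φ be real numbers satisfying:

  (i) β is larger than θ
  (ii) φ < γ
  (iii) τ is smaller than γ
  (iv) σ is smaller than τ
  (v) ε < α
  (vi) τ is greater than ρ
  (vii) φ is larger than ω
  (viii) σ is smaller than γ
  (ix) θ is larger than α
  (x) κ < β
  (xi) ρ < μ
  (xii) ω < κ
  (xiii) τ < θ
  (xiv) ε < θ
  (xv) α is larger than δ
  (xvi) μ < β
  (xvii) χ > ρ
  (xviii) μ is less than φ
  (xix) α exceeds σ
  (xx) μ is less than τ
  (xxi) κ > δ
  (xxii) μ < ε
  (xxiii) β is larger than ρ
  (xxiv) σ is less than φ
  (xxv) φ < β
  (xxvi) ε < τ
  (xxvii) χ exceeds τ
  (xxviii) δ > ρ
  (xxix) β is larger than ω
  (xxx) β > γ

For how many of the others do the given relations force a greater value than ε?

Directly above ε: τ, α, θ.
One step further: χ, γ, β (6 so far).
Nothing else is reachable above ε; 6 in all.

6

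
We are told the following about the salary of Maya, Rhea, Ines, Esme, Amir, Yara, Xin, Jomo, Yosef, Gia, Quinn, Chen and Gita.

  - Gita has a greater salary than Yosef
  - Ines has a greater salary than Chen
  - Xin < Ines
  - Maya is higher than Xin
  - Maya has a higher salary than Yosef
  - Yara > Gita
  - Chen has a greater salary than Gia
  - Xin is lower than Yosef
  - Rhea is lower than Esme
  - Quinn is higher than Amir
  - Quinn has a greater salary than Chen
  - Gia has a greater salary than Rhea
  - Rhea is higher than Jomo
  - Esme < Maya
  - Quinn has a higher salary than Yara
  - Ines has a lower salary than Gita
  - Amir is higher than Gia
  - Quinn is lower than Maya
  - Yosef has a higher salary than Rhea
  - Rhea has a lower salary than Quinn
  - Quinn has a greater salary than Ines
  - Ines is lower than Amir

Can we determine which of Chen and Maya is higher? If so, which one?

The relevant relations are Chen < Ines; Ines < Gita; Gita < Yara; Yara < Quinn; Quinn < Maya.
Chaining these gives Chen < Ines < Gita < Yara < Quinn < Maya.
So Maya is higher.

Maya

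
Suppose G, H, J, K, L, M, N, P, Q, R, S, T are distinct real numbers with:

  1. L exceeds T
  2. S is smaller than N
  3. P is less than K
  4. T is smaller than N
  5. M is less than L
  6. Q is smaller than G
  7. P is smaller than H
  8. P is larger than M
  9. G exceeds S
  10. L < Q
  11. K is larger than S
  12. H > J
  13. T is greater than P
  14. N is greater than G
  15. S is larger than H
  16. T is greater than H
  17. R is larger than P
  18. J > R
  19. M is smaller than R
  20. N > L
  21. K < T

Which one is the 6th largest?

K

Chaining the given pairs: M < P < R < J < H < S < K < T < L < Q < G < N.
Counting 6 from the largest end gives K.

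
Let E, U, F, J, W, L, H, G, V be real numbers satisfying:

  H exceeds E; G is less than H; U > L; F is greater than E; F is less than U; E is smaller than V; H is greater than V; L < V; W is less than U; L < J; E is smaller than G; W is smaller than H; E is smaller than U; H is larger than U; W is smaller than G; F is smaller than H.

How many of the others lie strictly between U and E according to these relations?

The relations place E below U. An element lies strictly between them when it is forced above E and also forced below U.
Above E: {G, F, V, H}. Below U: {L, W, F}.
Intersection: {F} — 1.

1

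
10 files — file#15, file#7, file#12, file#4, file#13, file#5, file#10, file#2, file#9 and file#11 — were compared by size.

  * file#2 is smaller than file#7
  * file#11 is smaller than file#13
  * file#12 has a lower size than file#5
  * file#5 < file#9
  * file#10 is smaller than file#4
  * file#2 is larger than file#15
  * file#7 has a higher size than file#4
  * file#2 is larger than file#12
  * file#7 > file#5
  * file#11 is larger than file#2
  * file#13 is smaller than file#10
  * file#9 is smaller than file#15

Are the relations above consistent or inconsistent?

The single ordering file#12 < file#5 < file#9 < file#15 < file#2 < file#11 < file#13 < file#10 < file#4 < file#7 satisfies every listed relation, so no contradiction arises.

consistent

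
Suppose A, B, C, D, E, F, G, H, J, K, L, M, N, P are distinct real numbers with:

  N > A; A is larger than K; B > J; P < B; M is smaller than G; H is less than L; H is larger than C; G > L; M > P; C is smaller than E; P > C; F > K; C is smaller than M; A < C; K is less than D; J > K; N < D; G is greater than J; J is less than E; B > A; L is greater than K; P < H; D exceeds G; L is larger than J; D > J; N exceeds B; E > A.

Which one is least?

K

F is not least since K < F; A is not least since K < A; J is not least since K < J; C is not least since A < C; P is not least since C < P; B is not least since P < B; M is not least since P < M; H is not least since C < H; L is not least since H < L; G is not least since J < G; N is not least since A < N; E is not least since C < E; D is not least since J < D.
Only K has nothing below it, so K is the least.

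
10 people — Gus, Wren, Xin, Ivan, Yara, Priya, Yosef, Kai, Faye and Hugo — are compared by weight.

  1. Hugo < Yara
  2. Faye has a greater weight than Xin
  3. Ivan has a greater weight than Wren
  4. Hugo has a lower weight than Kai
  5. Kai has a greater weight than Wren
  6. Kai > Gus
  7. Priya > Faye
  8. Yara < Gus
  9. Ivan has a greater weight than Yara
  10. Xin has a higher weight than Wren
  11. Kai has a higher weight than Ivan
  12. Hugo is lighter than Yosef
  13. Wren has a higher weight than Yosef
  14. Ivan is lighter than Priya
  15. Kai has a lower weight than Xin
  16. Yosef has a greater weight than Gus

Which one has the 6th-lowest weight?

Chaining the given pairs: Hugo < Yara < Gus < Yosef < Wren < Ivan < Kai < Xin < Faye < Priya.
The 6th smallest is Ivan.

Ivan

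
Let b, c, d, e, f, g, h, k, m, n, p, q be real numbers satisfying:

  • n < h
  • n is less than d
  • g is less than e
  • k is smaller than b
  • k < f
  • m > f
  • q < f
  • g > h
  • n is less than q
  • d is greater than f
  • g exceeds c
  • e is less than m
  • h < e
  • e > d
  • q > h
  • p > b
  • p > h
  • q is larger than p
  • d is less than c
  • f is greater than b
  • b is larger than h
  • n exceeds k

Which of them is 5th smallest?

p

Chaining the given pairs: k < n < h < b < p < q < f < d < c < g < e < m.
Counting 5 from the smallest end gives p.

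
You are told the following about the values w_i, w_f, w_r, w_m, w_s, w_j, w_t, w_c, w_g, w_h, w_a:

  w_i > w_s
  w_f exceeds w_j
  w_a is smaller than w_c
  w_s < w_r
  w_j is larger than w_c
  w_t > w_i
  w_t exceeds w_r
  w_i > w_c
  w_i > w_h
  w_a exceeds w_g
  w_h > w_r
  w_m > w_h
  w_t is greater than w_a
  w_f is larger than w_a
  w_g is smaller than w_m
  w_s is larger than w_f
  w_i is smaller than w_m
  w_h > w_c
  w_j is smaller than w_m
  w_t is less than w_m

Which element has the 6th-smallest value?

w_s

Piecing the relations together gives one ordering: w_g < w_a < w_c < w_j < w_f < w_s < w_r < w_h < w_i < w_t < w_m.
The 6th smallest is w_s.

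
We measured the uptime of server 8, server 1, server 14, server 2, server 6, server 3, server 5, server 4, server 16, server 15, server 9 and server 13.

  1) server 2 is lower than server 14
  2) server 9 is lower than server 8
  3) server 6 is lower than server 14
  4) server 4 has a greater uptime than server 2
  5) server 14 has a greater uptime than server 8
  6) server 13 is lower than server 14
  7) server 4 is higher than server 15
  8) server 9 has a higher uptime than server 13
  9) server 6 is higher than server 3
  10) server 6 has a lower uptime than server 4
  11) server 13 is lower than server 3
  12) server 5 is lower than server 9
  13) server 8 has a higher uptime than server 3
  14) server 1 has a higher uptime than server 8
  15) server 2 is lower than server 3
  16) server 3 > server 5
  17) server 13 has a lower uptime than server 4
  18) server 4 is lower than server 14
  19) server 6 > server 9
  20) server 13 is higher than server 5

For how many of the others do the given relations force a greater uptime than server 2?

6

From server 2 the given relations immediately reach server 3, server 4, server 14.
From those, server 6, server 8 — 5 in total.
From those, server 1 — 6 in total.
No other element is forced above server 2 by the given relations, so the count is 6.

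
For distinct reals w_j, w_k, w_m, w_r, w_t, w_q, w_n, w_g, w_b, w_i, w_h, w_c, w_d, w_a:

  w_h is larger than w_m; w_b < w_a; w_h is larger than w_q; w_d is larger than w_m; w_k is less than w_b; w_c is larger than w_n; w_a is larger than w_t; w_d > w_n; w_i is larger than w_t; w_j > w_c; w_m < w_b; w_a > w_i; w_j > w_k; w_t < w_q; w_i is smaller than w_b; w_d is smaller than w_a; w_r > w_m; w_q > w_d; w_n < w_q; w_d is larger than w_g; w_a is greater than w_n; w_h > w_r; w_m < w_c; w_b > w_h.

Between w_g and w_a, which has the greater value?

w_a

w_g < w_d and w_d < w_q give w_g < w_q.
With w_q < w_h: w_g < w_d < w_q < w_h.
With w_h < w_b: w_g < w_d < w_q < w_h < w_b.
Then w_b < w_a extends the chain to w_a.
So w_g < w_a; w_a is the larger of the two.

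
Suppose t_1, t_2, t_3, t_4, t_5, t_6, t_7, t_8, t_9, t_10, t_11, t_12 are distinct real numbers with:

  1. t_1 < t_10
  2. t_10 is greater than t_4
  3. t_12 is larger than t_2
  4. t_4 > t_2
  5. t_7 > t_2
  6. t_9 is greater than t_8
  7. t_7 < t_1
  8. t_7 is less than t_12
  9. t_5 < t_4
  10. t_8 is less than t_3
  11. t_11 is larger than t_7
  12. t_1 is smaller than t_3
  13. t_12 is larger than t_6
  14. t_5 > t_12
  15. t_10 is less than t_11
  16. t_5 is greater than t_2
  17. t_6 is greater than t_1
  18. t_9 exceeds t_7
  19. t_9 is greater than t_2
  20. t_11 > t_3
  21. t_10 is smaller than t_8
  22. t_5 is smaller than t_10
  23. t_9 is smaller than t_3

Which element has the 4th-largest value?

Piecing the relations together gives one ordering: t_2 < t_7 < t_1 < t_6 < t_12 < t_5 < t_4 < t_10 < t_8 < t_9 < t_3 < t_11.
The 4th largest is t_8.

t_8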